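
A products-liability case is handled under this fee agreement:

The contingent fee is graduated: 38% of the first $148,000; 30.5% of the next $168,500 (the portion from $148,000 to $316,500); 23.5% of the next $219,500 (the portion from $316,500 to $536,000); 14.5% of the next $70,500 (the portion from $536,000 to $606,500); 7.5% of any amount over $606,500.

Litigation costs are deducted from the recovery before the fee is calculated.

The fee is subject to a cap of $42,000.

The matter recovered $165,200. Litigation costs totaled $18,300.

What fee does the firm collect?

$42,000.00

Fee base (net of costs): $165,200 − $18,300 = $146,900
First $146,900 at 38% = $55,822.00
$55,822.00 exceeds the $42,000 cap, so the fee is capped at $42,000.00.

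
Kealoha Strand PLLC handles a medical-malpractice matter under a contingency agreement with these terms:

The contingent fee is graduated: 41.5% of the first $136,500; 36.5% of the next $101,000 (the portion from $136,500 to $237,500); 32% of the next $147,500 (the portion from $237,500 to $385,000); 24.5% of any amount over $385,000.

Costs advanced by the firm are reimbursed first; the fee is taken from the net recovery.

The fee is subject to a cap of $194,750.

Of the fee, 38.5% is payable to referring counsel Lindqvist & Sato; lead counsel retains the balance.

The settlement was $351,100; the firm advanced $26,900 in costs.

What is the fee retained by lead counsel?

Fee base (net of costs): $351,100 − $26,900 = $324,200
First $136,500 at 41.5% = $56,647.50
Next $101,000 at 36.5% = $36,865.00
Remaining $86,700 at 32% = $27,744.00
Fee: $56,647.50 + $36,865.00 + $27,744.00 = $121,256.50
$121,256.50 is under the $194,750 cap.
Referral share: 38.5% of $121,256.50 = $46,683.75; lead counsel retains $121,256.50 − $46,683.75 = $74,572.75.

$74,572.75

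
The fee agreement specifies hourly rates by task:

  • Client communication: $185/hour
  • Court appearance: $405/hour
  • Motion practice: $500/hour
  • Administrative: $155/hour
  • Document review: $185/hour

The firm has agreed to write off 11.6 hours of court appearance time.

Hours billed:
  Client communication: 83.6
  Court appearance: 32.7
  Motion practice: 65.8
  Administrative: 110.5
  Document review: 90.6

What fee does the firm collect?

Client communication: 83.6 × $185 = $15,466.00
Court appearance: 32.7 × $405 = $13,243.50
Motion practice: 65.8 × $500 = $32,900.00
Administrative: 110.5 × $155 = $17,127.50
Document review: 90.6 × $185 = $16,761.00
Subtotal: $95,498.00
Write-off: 11.6 × $405 = $4,698.00
Total: $95,498.00 − $4,698.00 = $90,800.00

$90,800.00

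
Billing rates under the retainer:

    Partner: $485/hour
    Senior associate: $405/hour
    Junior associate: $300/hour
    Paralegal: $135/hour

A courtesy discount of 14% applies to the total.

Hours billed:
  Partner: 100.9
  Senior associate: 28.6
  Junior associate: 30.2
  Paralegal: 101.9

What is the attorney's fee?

Partner: 100.9 × $485 = $48,936.50
Senior associate: 28.6 × $405 = $11,583.00
Junior associate: 30.2 × $300 = $9,060.00
Paralegal: 101.9 × $135 = $13,756.50
Subtotal: $83,336.00
Less 14% discount: −$11,667.04
Total: $83,336.00 − $11,667.04 = $71,668.96

$71,668.96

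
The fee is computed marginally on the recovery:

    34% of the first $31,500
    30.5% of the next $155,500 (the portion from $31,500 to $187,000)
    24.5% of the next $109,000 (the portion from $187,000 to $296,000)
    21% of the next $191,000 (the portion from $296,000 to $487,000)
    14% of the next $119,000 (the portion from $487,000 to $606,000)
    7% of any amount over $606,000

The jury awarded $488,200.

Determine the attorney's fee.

$125,120.50

First $31,500 at 34% = $10,710.00
Next $155,500 at 30.5% = $47,427.50
Next $109,000 at 24.5% = $26,705.00
Next $191,000 at 21% = $40,110.00
Remaining $1,200 at 14% = $168.00
Fee: $10,710.00 + $47,427.50 + $26,705.00 + $40,110.00 + $168.00 = $125,120.50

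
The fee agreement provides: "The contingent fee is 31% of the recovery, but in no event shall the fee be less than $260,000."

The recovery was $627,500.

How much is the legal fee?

31% of $627,500 = $194,525.00
That is below the $260,000 minimum, so the minimum applies.

$260,000.00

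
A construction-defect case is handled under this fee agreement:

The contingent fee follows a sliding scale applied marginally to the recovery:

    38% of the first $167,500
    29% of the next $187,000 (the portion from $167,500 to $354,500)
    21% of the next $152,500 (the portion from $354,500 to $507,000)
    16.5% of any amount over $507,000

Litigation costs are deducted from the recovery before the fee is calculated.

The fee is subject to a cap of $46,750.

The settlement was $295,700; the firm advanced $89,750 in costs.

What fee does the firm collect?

$46,750.00

Fee base (net of costs): $295,700 − $89,750 = $205,950
First $167,500 at 38% = $63,650.00
Remaining $38,450 at 29% = $11,150.50
Fee: $63,650.00 + $11,150.50 = $74,800.50
$74,800.50 exceeds the $46,750 cap, so the fee is capped at $46,750.00.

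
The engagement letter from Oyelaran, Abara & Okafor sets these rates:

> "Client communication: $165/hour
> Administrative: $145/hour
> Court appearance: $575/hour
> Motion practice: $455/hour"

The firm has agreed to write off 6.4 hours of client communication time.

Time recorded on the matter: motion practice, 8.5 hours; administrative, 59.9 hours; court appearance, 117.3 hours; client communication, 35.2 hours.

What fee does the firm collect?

Client communication: 35.2 × $165 = $5,808.00
Administrative: 59.9 × $145 = $8,685.50
Court appearance: 117.3 × $575 = $67,447.50
Motion practice: 8.5 × $455 = $3,867.50
Subtotal: $85,808.50
Write-off: 6.4 × $165 = $1,056.00
Total: $85,808.50 − $1,056.00 = $84,752.50

$84,752.50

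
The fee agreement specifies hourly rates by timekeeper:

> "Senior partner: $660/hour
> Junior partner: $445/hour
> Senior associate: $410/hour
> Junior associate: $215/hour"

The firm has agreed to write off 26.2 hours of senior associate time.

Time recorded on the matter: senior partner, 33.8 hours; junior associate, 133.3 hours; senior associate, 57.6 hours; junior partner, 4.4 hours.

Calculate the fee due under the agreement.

$65,799.50

Senior partner: 33.8 × $660 = $22,308.00
Junior partner: 4.4 × $445 = $1,958.00
Senior associate: 57.6 × $410 = $23,616.00
Junior associate: 133.3 × $215 = $28,659.50
Subtotal: $76,541.50
Write-off: 26.2 × $410 = $10,742.00
Total: $76,541.50 − $10,742.00 = $65,799.50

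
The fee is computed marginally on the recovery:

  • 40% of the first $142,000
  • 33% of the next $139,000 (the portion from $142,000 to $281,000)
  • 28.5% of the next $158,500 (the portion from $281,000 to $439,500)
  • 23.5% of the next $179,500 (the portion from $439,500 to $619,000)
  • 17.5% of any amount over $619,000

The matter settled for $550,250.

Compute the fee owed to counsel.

$173,868.75

First $142,000 at 40% = $56,800.00
Next $139,000 at 33% = $45,870.00
Next $158,500 at 28.5% = $45,172.50
Remaining $110,750 at 23.5% = $26,026.25
Fee: $56,800.00 + $45,870.00 + $45,172.50 + $26,026.25 = $173,868.75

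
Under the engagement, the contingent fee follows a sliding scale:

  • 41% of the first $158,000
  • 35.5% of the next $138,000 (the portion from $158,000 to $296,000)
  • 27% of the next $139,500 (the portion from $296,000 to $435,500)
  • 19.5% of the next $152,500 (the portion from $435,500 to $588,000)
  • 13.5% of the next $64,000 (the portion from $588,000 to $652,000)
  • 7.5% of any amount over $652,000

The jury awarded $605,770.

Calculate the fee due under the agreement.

First $158,000 at 41% = $64,780.00
Next $138,000 at 35.5% = $48,990.00
Next $139,500 at 27% = $37,665.00
Next $152,500 at 19.5% = $29,737.50
Remaining $17,770 at 13.5% = $2,398.95
Fee: $64,780.00 + $48,990.00 + $37,665.00 + $29,737.50 + $2,398.95 = $183,571.45

$183,571.45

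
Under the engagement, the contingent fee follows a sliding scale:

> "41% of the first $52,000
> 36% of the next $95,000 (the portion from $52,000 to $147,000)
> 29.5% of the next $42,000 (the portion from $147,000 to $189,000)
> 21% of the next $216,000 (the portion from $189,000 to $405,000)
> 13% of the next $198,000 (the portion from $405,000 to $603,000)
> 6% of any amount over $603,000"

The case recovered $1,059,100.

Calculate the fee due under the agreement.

$166,376.00

First $52,000 at 41% = $21,320.00
Next $95,000 at 36% = $34,200.00
Next $42,000 at 29.5% = $12,390.00
Next $216,000 at 21% = $45,360.00
Next $198,000 at 13% = $25,740.00
Remaining $456,100 at 6% = $27,366.00
Fee: $21,320.00 + $34,200.00 + $12,390.00 + $45,360.00 + $25,740.00 + $27,366.00 = $166,376.00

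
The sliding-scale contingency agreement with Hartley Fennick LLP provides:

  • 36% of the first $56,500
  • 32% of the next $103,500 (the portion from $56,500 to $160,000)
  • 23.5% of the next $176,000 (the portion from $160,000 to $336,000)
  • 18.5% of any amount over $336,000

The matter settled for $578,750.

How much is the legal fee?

$139,728.75

First $56,500 at 36% = $20,340.00
Next $103,500 at 32% = $33,120.00
Next $176,000 at 23.5% = $41,360.00
Remaining $242,750 at 18.5% = $44,908.75
Fee: $20,340.00 + $33,120.00 + $41,360.00 + $44,908.75 = $139,728.75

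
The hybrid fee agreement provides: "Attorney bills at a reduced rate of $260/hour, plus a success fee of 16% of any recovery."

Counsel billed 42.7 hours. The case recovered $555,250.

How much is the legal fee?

Hourly: 42.7 × $260 = $11,102.00
Success fee: 16% of $555,250 = $88,840.00
Total: $11,102.00 + $88,840.00 = $99,942.00

$99,942.00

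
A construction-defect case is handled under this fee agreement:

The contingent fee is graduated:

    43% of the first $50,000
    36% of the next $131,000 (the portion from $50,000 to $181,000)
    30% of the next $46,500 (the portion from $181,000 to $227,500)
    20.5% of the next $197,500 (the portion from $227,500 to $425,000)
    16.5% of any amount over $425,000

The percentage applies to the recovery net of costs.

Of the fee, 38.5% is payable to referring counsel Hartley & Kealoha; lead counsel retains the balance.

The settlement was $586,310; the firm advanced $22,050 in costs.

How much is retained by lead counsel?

$89,836.37

Fee base (net of costs): $586,310 − $22,050 = $564,260
First $50,000 at 43% = $21,500.00
Next $131,000 at 36% = $47,160.00
Next $46,500 at 30% = $13,950.00
Next $197,500 at 20.5% = $40,487.50
Remaining $139,260 at 16.5% = $22,977.90
Fee: $21,500.00 + $47,160.00 + $13,950.00 + $40,487.50 + $22,977.90 = $146,075.40
Referral share: 38.5% of $146,075.40 = $56,239.03; lead counsel retains $146,075.40 − $56,239.03 = $89,836.37.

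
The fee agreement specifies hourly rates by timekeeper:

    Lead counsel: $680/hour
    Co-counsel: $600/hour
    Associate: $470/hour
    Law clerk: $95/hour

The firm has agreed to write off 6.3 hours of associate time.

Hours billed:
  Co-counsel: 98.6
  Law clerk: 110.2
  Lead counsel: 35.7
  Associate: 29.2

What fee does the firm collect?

$104,668.00

Lead counsel: 35.7 × $680 = $24,276.00
Co-counsel: 98.6 × $600 = $59,160.00
Associate: 29.2 × $470 = $13,724.00
Law clerk: 110.2 × $95 = $10,469.00
Subtotal: $107,629.00
Write-off: 6.3 × $470 = $2,961.00
Total: $107,629.00 − $2,961.00 = $104,668.00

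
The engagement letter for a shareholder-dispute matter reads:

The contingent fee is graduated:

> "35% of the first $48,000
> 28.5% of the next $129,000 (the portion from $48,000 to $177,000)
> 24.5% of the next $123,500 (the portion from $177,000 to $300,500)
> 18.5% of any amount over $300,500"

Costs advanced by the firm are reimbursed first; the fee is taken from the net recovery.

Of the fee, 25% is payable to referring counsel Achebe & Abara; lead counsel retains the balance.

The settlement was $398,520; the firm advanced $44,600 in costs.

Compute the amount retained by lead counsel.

Fee base (net of costs): $398,520 − $44,600 = $353,920
First $48,000 at 35% = $16,800.00
Next $129,000 at 28.5% = $36,765.00
Next $123,500 at 24.5% = $30,257.50
Remaining $53,420 at 18.5% = $9,882.70
Fee: $16,800.00 + $36,765.00 + $30,257.50 + $9,882.70 = $93,705.20
Referral share: 25% of $93,705.20 = $23,426.30; lead counsel retains $93,705.20 − $23,426.30 = $70,278.90.

$70,278.90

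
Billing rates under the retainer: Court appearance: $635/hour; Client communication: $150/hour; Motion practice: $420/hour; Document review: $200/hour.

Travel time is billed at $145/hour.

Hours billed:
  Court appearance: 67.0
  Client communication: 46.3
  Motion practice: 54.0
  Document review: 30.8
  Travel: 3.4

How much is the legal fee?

Court appearance: 67.0 × $635 = $42,545.00
Client communication: 46.3 × $150 = $6,945.00
Motion practice: 54.0 × $420 = $22,680.00
Document review: 30.8 × $200 = $6,160.00
Subtotal: $42,545.00 + $6,945.00 + $22,680.00 + $6,160.00 = $78,330.00
Travel: 3.4 × $145 = $493.00
Total: $78,330.00 + $493.00 = $78,823.00

$78,823.00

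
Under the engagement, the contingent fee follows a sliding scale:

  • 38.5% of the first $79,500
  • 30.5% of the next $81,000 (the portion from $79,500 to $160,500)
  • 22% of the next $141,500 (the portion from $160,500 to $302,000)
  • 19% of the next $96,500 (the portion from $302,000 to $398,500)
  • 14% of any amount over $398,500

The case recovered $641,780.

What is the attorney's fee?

First $79,500 at 38.5% = $30,607.50
Next $81,000 at 30.5% = $24,705.00
Next $141,500 at 22% = $31,130.00
Next $96,500 at 19% = $18,335.00
Remaining $243,280 at 14% = $34,059.20
Fee: $30,607.50 + $24,705.00 + $31,130.00 + $18,335.00 + $34,059.20 = $138,836.70

$138,836.70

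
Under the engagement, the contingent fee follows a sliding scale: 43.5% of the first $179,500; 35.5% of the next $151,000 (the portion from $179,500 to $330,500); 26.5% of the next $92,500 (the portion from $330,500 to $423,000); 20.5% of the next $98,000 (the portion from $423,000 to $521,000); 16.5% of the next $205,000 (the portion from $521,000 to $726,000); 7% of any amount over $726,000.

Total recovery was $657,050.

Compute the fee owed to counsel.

First $179,500 at 43.5% = $78,082.50
Next $151,000 at 35.5% = $53,605.00
Next $92,500 at 26.5% = $24,512.50
Next $98,000 at 20.5% = $20,090.00
Remaining $136,050 at 16.5% = $22,448.25
Fee: $78,082.50 + $53,605.00 + $24,512.50 + $20,090.00 + $22,448.25 = $198,738.25

$198,738.25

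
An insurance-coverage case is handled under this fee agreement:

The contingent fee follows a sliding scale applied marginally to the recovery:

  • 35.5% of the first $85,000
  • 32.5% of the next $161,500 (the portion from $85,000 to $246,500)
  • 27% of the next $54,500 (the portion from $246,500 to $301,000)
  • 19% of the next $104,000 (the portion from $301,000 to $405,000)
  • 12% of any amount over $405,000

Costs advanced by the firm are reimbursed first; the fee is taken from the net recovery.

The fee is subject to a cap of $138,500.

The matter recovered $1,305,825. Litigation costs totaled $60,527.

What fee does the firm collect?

Fee base (net of costs): $1,305,825 − $60,527 = $1,245,298
First $85,000 at 35.5% = $30,175.00
Next $161,500 at 32.5% = $52,487.50
Next $54,500 at 27% = $14,715.00
Next $104,000 at 19% = $19,760.00
Remaining $840,298 at 12% = $100,835.76
Fee: $30,175.00 + $52,487.50 + $14,715.00 + $19,760.00 + $100,835.76 = $217,973.26
$217,973.26 exceeds the $138,500 cap, so the fee is capped at $138,500.00.

$138,500.00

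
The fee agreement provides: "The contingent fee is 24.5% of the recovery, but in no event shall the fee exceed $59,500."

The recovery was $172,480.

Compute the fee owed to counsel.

$42,257.60

24.5% of $172,480 = $42,257.60
That is under the $59,500 cap.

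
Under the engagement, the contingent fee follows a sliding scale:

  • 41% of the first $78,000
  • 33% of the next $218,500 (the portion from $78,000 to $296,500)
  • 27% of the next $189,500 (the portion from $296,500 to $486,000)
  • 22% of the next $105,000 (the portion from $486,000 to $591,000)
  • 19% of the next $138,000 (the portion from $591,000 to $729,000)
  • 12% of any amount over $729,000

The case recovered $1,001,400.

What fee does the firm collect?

$237,258.00

First $78,000 at 41% = $31,980.00
Next $218,500 at 33% = $72,105.00
Next $189,500 at 27% = $51,165.00
Next $105,000 at 22% = $23,100.00
Next $138,000 at 19% = $26,220.00
Remaining $272,400 at 12% = $32,688.00
Fee: $31,980.00 + $72,105.00 + $51,165.00 + $23,100.00 + $26,220.00 + $32,688.00 = $237,258.00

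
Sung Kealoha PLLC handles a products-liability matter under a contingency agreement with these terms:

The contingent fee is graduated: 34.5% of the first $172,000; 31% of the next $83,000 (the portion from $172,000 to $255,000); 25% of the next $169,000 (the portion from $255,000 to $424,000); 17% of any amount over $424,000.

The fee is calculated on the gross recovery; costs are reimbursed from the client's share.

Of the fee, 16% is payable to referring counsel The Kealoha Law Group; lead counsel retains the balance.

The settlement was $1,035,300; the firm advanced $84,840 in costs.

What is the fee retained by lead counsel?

$194,242.44

Fee base is the gross recovery, $1,035,300; costs are reimbursed separately.
First $172,000 at 34.5% = $59,340.00
Next $83,000 at 31% = $25,730.00
Next $169,000 at 25% = $42,250.00
Remaining $611,300 at 17% = $103,921.00
Fee: $59,340.00 + $25,730.00 + $42,250.00 + $103,921.00 = $231,241.00
Referral share: 16% of $231,241.00 = $36,998.56; lead counsel retains $231,241.00 − $36,998.56 = $194,242.44.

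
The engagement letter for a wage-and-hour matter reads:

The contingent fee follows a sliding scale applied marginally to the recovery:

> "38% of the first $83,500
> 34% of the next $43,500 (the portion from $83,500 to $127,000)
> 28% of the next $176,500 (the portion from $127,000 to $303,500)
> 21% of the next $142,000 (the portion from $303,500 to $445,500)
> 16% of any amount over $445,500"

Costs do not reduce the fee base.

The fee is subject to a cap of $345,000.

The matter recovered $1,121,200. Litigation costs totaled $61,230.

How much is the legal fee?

$233,872.00

Fee base is the gross recovery, $1,121,200; costs are reimbursed separately.
First $83,500 at 38% = $31,730.00
Next $43,500 at 34% = $14,790.00
Next $176,500 at 28% = $49,420.00
Next $142,000 at 21% = $29,820.00
Remaining $675,700 at 16% = $108,112.00
Fee: $31,730.00 + $14,790.00 + $49,420.00 + $29,820.00 + $108,112.00 = $233,872.00
$233,872.00 is under the $345,000 cap.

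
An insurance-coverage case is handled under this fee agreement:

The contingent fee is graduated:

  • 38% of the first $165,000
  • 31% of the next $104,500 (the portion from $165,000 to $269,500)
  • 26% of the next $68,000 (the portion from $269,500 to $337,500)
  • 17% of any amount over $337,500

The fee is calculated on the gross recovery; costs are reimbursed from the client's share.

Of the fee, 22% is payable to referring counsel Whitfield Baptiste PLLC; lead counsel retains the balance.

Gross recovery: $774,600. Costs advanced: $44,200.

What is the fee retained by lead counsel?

Fee base is the gross recovery, $774,600; costs are reimbursed separately.
First $165,000 at 38% = $62,700.00
Next $104,500 at 31% = $32,395.00
Next $68,000 at 26% = $17,680.00
Remaining $437,100 at 17% = $74,307.00
Fee: $62,700.00 + $32,395.00 + $17,680.00 + $74,307.00 = $187,082.00
Referral share: 22% of $187,082.00 = $41,158.04; lead counsel retains $187,082.00 − $41,158.04 = $145,923.96.

$145,923.96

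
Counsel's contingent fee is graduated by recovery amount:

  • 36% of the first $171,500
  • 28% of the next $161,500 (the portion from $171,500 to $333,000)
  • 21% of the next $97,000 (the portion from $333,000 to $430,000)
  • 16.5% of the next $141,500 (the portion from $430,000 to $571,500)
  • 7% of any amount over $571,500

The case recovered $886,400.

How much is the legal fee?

$172,720.50

First $171,500 at 36% = $61,740.00
Next $161,500 at 28% = $45,220.00
Next $97,000 at 21% = $20,370.00
Next $141,500 at 16.5% = $23,347.50
Remaining $314,900 at 7% = $22,043.00
Fee: $61,740.00 + $45,220.00 + $20,370.00 + $23,347.50 + $22,043.00 = $172,720.50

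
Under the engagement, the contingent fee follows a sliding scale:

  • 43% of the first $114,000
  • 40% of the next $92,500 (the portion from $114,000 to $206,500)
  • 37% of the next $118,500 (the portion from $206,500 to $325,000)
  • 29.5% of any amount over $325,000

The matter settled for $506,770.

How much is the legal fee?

$183,487.15

First $114,000 at 43% = $49,020.00
Next $92,500 at 40% = $37,000.00
Next $118,500 at 37% = $43,845.00
Remaining $181,770 at 29.5% = $53,622.15
Fee: $49,020.00 + $37,000.00 + $43,845.00 + $53,622.15 = $183,487.15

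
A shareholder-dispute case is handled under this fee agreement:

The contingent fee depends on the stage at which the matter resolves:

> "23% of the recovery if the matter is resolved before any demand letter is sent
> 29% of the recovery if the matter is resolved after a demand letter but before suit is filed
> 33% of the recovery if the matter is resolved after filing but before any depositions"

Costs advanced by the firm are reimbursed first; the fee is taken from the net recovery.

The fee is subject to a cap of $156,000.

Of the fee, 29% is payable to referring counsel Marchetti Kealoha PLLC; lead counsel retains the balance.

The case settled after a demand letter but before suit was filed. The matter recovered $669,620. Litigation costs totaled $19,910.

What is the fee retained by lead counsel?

$110,760.00

Fee base (net of costs): $669,620 − $19,910 = $649,710
The matter settled after a demand letter but before suit was filed, so the 29% rate applies.
$649,710 × 29% = $188,415.90
$188,415.90 exceeds the $156,000 cap, so the fee is capped at $156,000.00.
Referral share: 29% of $156,000.00 = $45,240.00; lead counsel retains $156,000.00 − $45,240.00 = $110,760.00.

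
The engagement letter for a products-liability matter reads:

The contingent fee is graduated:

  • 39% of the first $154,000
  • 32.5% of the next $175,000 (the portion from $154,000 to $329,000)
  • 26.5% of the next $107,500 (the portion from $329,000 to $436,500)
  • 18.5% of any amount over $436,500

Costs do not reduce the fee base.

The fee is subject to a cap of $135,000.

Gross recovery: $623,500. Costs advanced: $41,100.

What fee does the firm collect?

$135,000.00

Fee base is the gross recovery, $623,500; costs are reimbursed separately.
First $154,000 at 39% = $60,060.00
Next $175,000 at 32.5% = $56,875.00
Next $107,500 at 26.5% = $28,487.50
Remaining $187,000 at 18.5% = $34,595.00
Fee: $60,060.00 + $56,875.00 + $28,487.50 + $34,595.00 = $180,017.50
$180,017.50 exceeds the $135,000 cap, so the fee is capped at $135,000.00.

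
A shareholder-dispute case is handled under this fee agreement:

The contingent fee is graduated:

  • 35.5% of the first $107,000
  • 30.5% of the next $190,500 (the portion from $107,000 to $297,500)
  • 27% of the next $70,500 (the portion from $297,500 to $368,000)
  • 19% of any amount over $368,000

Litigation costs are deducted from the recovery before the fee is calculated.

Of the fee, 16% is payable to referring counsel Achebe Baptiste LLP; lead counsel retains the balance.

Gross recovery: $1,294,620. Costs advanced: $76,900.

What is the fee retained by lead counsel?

$232,318.21

Fee base (net of costs): $1,294,620 − $76,900 = $1,217,720
First $107,000 at 35.5% = $37,985.00
Next $190,500 at 30.5% = $58,102.50
Next $70,500 at 27% = $19,035.00
Remaining $849,720 at 19% = $161,446.80
Fee: $37,985.00 + $58,102.50 + $19,035.00 + $161,446.80 = $276,569.30
Referral share: 16% of $276,569.30 = $44,251.09; lead counsel retains $276,569.30 − $44,251.09 = $232,318.21.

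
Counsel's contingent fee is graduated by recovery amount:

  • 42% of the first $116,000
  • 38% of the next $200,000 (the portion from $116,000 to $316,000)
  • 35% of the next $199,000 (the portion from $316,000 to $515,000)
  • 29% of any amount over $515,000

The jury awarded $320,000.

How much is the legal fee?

First $116,000 at 42% = $48,720.00
Next $200,000 at 38% = $76,000.00
Remaining $4,000 at 35% = $1,400.00
Fee: $48,720.00 + $76,000.00 + $1,400.00 = $126,120.00

$126,120.00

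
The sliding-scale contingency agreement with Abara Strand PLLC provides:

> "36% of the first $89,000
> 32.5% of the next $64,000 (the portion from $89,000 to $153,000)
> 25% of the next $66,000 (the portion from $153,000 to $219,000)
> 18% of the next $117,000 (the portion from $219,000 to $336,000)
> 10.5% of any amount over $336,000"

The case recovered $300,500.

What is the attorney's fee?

First $89,000 at 36% = $32,040.00
Next $64,000 at 32.5% = $20,800.00
Next $66,000 at 25% = $16,500.00
Remaining $81,500 at 18% = $14,670.00
Fee: $32,040.00 + $20,800.00 + $16,500.00 + $14,670.00 = $84,010.00

$84,010.00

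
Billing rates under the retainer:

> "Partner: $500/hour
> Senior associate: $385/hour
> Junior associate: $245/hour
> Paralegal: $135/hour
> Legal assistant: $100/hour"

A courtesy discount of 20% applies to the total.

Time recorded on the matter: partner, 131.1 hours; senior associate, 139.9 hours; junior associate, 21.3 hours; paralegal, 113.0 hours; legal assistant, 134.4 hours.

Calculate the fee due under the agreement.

$122,660.00

Partner: 131.1 × $500 = $65,550.00
Senior associate: 139.9 × $385 = $53,861.50
Junior associate: 21.3 × $245 = $5,218.50
Paralegal: 113.0 × $135 = $15,255.00
Legal assistant: 134.4 × $100 = $13,440.00
Subtotal: $153,325.00
Less 20% discount: −$30,665.00
Total: $153,325.00 − $30,665.00 = $122,660.00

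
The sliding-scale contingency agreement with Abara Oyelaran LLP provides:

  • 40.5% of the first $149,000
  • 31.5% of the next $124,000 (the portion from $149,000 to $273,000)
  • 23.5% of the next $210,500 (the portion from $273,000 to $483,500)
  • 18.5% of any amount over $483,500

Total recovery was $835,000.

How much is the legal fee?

First $149,000 at 40.5% = $60,345.00
Next $124,000 at 31.5% = $39,060.00
Next $210,500 at 23.5% = $49,467.50
Remaining $351,500 at 18.5% = $65,027.50
Fee: $60,345.00 + $39,060.00 + $49,467.50 + $65,027.50 = $213,900.00

$213,900.00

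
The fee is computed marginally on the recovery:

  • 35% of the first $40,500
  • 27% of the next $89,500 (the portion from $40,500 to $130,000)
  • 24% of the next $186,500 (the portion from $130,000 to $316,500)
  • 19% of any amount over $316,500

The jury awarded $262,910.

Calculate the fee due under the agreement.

First $40,500 at 35% = $14,175.00
Next $89,500 at 27% = $24,165.00
Remaining $132,910 at 24% = $31,898.40
Fee: $14,175.00 + $24,165.00 + $31,898.40 = $70,238.40

$70,238.40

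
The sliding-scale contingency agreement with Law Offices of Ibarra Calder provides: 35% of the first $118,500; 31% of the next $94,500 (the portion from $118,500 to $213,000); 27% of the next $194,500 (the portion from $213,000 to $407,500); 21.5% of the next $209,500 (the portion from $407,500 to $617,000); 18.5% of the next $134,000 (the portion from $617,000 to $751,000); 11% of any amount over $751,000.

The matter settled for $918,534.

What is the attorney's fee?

First $118,500 at 35% = $41,475.00
Next $94,500 at 31% = $29,295.00
Next $194,500 at 27% = $52,515.00
Next $209,500 at 21.5% = $45,042.50
Next $134,000 at 18.5% = $24,790.00
Remaining $167,534 at 11% = $18,428.74
Fee: $41,475.00 + $29,295.00 + $52,515.00 + $45,042.50 + $24,790.00 + $18,428.74 = $211,546.24

$211,546.24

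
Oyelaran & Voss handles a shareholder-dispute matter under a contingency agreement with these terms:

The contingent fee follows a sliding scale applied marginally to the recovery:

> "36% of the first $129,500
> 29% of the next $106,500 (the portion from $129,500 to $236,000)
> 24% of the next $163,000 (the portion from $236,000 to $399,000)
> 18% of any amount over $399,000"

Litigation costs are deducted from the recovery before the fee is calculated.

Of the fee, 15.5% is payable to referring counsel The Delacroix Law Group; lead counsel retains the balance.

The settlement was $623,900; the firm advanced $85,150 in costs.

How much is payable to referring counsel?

Fee base (net of costs): $623,900 − $85,150 = $538,750
First $129,500 at 36% = $46,620.00
Next $106,500 at 29% = $30,885.00
Next $163,000 at 24% = $39,120.00
Remaining $139,750 at 18% = $25,155.00
Fee: $46,620.00 + $30,885.00 + $39,120.00 + $25,155.00 = $141,780.00
Referral share: 15.5% of $141,780.00 = $21,975.90; lead counsel retains $141,780.00 − $21,975.90 = $119,804.10.

$21,975.90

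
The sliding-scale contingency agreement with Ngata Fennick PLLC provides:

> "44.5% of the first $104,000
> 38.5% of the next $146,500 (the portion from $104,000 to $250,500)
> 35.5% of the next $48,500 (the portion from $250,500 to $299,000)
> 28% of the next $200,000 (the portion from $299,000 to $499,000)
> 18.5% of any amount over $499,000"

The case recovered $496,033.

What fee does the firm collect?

First $104,000 at 44.5% = $46,280.00
Next $146,500 at 38.5% = $56,402.50
Next $48,500 at 35.5% = $17,217.50
Remaining $197,033 at 28% = $55,169.24
Fee: $46,280.00 + $56,402.50 + $17,217.50 + $55,169.24 = $175,069.24

$175,069.24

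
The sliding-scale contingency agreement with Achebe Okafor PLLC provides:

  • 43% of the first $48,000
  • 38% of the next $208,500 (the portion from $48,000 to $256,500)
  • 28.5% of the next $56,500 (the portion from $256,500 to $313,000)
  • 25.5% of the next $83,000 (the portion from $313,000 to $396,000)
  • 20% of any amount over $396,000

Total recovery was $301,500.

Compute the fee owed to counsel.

$112,695.00

First $48,000 at 43% = $20,640.00
Next $208,500 at 38% = $79,230.00
Remaining $45,000 at 28.5% = $12,825.00
Fee: $20,640.00 + $79,230.00 + $12,825.00 = $112,695.00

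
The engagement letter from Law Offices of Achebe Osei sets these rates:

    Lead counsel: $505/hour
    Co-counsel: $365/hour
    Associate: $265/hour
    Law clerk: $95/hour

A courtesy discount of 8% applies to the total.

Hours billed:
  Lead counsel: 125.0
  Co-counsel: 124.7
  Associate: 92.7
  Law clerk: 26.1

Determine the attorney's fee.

$124,830.66

Lead counsel: 125.0 × $505 = $63,125.00
Co-counsel: 124.7 × $365 = $45,515.50
Associate: 92.7 × $265 = $24,565.50
Law clerk: 26.1 × $95 = $2,479.50
Subtotal: $135,685.50
Less 8% discount: −$10,854.84
Total: $135,685.50 − $10,854.84 = $124,830.66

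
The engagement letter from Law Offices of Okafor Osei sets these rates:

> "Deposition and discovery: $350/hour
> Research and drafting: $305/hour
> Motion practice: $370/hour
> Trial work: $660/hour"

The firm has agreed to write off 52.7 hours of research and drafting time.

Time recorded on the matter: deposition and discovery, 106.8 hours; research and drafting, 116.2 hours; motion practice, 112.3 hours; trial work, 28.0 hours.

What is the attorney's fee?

Deposition and discovery: 106.8 × $350 = $37,380.00
Research and drafting: 116.2 × $305 = $35,441.00
Motion practice: 112.3 × $370 = $41,551.00
Trial work: 28.0 × $660 = $18,480.00
Subtotal: $132,852.00
Write-off: 52.7 × $305 = $16,073.50
Total: $132,852.00 − $16,073.50 = $116,778.50

$116,778.50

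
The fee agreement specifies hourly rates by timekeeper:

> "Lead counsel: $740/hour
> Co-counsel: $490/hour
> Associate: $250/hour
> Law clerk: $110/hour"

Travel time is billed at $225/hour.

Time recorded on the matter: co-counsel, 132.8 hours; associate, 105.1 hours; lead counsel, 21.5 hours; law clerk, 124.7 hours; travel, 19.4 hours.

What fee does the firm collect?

Lead counsel: 21.5 × $740 = $15,910.00
Co-counsel: 132.8 × $490 = $65,072.00
Associate: 105.1 × $250 = $26,275.00
Law clerk: 124.7 × $110 = $13,717.00
Subtotal: $15,910.00 + $65,072.00 + $26,275.00 + $13,717.00 = $120,974.00
Travel: 19.4 × $225 = $4,365.00
Total: $120,974.00 + $4,365.00 = $125,339.00

$125,339.00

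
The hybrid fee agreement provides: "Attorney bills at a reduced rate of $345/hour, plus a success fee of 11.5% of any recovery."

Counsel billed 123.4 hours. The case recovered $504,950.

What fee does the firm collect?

Hourly: 123.4 × $345 = $42,573.00
Success fee: 11.5% of $504,950 = $58,069.25
Total: $42,573.00 + $58,069.25 = $100,642.25

$100,642.25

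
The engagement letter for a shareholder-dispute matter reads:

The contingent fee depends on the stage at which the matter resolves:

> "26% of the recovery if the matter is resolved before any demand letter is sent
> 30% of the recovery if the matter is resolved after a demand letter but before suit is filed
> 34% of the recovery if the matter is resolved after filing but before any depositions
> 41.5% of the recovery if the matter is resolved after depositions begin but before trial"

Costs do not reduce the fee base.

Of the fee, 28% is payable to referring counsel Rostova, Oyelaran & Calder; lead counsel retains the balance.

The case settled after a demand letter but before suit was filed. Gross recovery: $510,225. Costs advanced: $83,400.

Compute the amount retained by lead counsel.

Fee base is the gross recovery, $510,225; costs are reimbursed separately.
The matter settled after a demand letter but before suit was filed, so the 30% rate applies.
$510,225 × 30% = $153,067.50
Referral share: 28% of $153,067.50 = $42,858.90; lead counsel retains $153,067.50 − $42,858.90 = $110,208.60.

$110,208.60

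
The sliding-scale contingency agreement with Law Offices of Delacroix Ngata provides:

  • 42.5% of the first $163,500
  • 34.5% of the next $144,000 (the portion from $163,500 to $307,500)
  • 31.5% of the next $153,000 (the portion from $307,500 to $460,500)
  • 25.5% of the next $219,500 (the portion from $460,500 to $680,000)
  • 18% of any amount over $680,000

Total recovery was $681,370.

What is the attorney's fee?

First $163,500 at 42.5% = $69,487.50
Next $144,000 at 34.5% = $49,680.00
Next $153,000 at 31.5% = $48,195.00
Next $219,500 at 25.5% = $55,972.50
Remaining $1,370 at 18% = $246.60
Fee: $69,487.50 + $49,680.00 + $48,195.00 + $55,972.50 + $246.60 = $223,581.60

$223,581.60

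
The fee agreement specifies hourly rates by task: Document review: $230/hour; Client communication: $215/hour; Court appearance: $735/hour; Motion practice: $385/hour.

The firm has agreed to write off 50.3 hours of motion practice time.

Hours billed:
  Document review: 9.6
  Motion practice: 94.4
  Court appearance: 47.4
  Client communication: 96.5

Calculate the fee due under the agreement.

Document review: 9.6 × $230 = $2,208.00
Client communication: 96.5 × $215 = $20,747.50
Court appearance: 47.4 × $735 = $34,839.00
Motion practice: 94.4 × $385 = $36,344.00
Subtotal: $94,138.50
Write-off: 50.3 × $385 = $19,365.50
Total: $94,138.50 − $19,365.50 = $74,773.00

$74,773.00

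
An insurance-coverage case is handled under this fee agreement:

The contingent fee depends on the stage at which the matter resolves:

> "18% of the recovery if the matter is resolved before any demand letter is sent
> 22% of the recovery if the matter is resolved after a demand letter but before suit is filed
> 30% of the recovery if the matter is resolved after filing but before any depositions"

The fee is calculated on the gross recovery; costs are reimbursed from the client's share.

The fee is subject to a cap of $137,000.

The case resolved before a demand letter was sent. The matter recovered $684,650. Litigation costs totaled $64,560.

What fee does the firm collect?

Fee base is the gross recovery, $684,650; costs are reimbursed separately.
The matter resolved before a demand letter was sent, so the 18% rate applies.
$684,650 × 18% = $123,237.00
$123,237.00 is under the $137,000 cap.

$123,237.00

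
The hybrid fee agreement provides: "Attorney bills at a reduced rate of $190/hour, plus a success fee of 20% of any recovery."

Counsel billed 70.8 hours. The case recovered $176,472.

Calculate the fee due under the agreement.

Hourly: 70.8 × $190 = $13,452.00
Success fee: 20% of $176,472 = $35,294.40
Total: $13,452.00 + $35,294.40 = $48,746.40

$48,746.40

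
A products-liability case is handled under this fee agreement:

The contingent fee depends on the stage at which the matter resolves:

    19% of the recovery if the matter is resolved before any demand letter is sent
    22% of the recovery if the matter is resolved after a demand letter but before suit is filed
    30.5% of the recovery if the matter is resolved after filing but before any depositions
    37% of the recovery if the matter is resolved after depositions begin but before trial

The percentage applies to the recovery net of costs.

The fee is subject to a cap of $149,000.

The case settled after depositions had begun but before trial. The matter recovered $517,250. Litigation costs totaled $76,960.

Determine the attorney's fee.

$149,000.00

Fee base (net of costs): $517,250 − $76,960 = $440,290
The matter settled after depositions had begun but before trial, so the 37% rate applies.
$440,290 × 37% = $162,907.30
$162,907.30 exceeds the $149,000 cap, so the fee is capped at $149,000.00.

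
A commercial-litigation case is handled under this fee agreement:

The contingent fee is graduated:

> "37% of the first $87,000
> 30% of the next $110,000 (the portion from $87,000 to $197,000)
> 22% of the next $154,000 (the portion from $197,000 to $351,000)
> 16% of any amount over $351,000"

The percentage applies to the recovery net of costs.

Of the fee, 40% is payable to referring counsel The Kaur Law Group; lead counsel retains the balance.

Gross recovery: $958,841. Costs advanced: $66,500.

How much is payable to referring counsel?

Fee base (net of costs): $958,841 − $66,500 = $892,341
First $87,000 at 37% = $32,190.00
Next $110,000 at 30% = $33,000.00
Next $154,000 at 22% = $33,880.00
Remaining $541,341 at 16% = $86,614.56
Fee: $32,190.00 + $33,000.00 + $33,880.00 + $86,614.56 = $185,684.56
Referral share: 40% of $185,684.56 = $74,273.82; lead counsel retains $185,684.56 − $74,273.82 = $111,410.74.

$74,273.82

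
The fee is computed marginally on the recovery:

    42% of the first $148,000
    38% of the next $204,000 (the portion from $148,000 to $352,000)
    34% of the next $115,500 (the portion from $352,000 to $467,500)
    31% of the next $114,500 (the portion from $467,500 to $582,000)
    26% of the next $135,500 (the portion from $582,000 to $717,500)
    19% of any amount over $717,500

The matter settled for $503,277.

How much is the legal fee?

First $148,000 at 42% = $62,160.00
Next $204,000 at 38% = $77,520.00
Next $115,500 at 34% = $39,270.00
Remaining $35,777 at 31% = $11,090.87
Fee: $62,160.00 + $77,520.00 + $39,270.00 + $11,090.87 = $190,040.87

$190,040.87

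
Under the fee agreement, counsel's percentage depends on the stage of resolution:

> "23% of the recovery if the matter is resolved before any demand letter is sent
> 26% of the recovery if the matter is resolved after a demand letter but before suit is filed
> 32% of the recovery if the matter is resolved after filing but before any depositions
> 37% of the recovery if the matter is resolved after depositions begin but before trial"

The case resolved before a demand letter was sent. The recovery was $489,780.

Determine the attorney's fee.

The matter resolved before a demand letter was sent, so the 23% rate applies.
$489,780 × 23% = $112,649.40

$112,649.40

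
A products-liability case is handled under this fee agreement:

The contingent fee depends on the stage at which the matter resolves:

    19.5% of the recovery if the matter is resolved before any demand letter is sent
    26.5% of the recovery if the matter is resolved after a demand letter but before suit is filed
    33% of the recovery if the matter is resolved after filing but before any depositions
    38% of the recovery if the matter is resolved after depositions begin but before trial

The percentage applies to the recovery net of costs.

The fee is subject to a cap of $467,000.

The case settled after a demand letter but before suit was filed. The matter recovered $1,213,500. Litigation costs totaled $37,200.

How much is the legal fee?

$311,719.50

Fee base (net of costs): $1,213,500 − $37,200 = $1,176,300
The matter settled after a demand letter but before suit was filed, so the 26.5% rate applies.
$1,176,300 × 26.5% = $311,719.50
$311,719.50 is under the $467,000 cap.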